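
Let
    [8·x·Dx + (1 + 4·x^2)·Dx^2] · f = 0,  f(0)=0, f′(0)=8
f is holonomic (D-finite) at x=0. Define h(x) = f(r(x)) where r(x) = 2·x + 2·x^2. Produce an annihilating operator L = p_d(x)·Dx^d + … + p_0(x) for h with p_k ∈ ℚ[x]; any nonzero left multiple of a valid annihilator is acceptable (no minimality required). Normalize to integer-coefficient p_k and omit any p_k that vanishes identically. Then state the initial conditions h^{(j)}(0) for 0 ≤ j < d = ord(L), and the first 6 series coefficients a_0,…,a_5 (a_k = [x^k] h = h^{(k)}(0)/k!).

f: a_k = 0, 8, 0, -32/3, 0, 128/5, …
Change of var in L_f (x↦r) gives L₀.
L = (-2 + 32·x + 128·x^2 + 192·x^3 + 96·x^4)·Dx + (1 + 2·x + 16·x^2 + 64·x^3 + 80·x^4 + 32·x^5)·Dx^2  (order 2).
h: a_k = 0, 16, 16, -256/3, -256, 2816/5, …
ICs: h(0) = 0, h′(0) = 16.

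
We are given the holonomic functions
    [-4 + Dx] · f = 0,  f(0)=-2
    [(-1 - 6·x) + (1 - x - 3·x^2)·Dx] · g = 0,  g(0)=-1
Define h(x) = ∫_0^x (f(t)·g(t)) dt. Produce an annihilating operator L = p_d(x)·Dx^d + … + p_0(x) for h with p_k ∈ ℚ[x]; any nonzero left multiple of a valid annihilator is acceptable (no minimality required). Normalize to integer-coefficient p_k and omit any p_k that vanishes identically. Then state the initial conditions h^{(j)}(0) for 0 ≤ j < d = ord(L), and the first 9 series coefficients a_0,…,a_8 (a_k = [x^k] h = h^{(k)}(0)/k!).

f: a_k = -2, -8, -16, -64/3, -64/3, -256/15, -512/45, -2048/315, -1024/315, …
g: a_k = -1, -1, -4, -7, -19, -40, -97, -217, -508, …
Product ⇒ symmetric product L₀, ord ≤ 1.
h=∫₀ˣh₀: take L = L₀·Dx.
L = (5 + 2·x - 12·x^2)·Dx + (-1 + x + 3·x^2)·Dx^2  (order 2).
h: a_k = 0, 2, 5, 32/3, 125/6, 602/15, 3508/45, 1390/9, 392303/1260, …
ICs: h(0) = 0, h′(0) = 2.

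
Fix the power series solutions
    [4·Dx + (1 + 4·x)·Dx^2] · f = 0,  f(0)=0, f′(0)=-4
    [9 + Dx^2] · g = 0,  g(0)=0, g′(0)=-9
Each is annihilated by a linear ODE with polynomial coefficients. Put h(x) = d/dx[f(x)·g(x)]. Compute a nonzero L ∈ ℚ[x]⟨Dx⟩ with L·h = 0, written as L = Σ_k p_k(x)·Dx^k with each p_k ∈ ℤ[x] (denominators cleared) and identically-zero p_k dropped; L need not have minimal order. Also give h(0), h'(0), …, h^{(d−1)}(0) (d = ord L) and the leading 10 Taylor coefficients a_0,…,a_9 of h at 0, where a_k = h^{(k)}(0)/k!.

f: a_k = 0, -4, 8, -64/3, 64, -1024/5, 2048/3, -16384/7, 8192, -262144/9, …
g: a_k = 0, -9, 0, 27/2, 0, -243/40, 0, 729/560, 0, -729/4480, …
f·g: L₀ = L_f ⊗_s L_g, ord ≤ 2·2.
Differentiate: ansatz ord ≤ ord L₀ ⇒ L.
L = (-153603 - 635688·x - 3184272·x^2 - 4292352·x^3 + 12503808·x^4 + 40310784·x^5 + 26873856·x^6) + (-47736 - 304992·x - 311040·x^2 + 2073600·x^3 + 7464960·x^4 + 5971968·x^5)·Dx + (-19110 - 88272·x - 352800·x^2 + 41472·x^3 + 3773952·x^4 + 8957952·x^5 + 5971968·x^6)·Dx^2 + (-5304 - 33888·x - 34560·x^2 + 230400·x^3 + 829440·x^4 + 663552·x^5)·Dx^3 + (-227 - 1960·x + 112·x^2 + 57600·x^3 + 264960·x^4 + 497664·x^5 + 331776·x^6)·Dx^4  (order 4).
h: a_k = 0, 72, -216, 552, -2340, 9477, -186501/5, 5158926/35, -40880943/70, 1297874621/560, …
ICs: h(0) = 0, h′(0) = 72, h′′(0) = -432, h′′′(0) = 3312.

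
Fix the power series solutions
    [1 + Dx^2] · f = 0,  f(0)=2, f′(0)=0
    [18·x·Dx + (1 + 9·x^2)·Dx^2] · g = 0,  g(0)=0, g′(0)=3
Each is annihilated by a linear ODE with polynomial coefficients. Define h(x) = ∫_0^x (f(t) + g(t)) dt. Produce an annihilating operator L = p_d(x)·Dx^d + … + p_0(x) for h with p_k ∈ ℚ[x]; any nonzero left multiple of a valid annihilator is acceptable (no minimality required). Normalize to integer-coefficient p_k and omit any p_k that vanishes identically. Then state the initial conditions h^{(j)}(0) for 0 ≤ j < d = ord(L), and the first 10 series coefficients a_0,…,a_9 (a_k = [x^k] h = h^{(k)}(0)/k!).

f: a_k = 2, 0, -1, 0, 1/12, 0, -1/360, 0, 1/20160, 0, …
g: a_k = 0, 3, 0, -9, 0, 243/5, 0, -2187/7, 0, 2187, …
h₀=f+g: left-lcm gives L₀, ord ≤ 4.
h=∫h₀ ⇒ L = L₀·Dx.
L = (-1926·x + 17820·x^3 + 1458·x^5)·Dx^2 + (-17 + 351·x^2 + 4617·x^4 + 729·x^6)·Dx^3 + (-1926·x + 17820·x^3 + 1458·x^5)·Dx^4 + (-17 + 351·x^2 + 4617·x^4 + 729·x^6)·Dx^5  (order 5).
h: a_k = 0, 2, 3/2, -1/3, -9/4, 1/60, 81/10, -1/2520, -2187/56, 1/181440, …
ICs: h(0) = 0, h′(0) = 2, h′′(0) = 3, h′′′(0) = -2, h′′′′(0) = -54.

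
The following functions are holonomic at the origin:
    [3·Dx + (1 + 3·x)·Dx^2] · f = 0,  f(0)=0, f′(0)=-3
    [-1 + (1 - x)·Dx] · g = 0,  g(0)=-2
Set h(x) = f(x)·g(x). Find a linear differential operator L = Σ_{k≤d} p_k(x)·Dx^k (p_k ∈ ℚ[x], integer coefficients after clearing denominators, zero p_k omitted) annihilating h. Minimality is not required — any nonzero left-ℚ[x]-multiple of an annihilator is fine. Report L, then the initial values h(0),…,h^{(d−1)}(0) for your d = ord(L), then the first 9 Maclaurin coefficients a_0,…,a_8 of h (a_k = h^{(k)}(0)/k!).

L = 3 + (-1 + 9·x)·Dx + (-1 - 2·x + 3·x^2)·Dx^2  (order 2).
h: a_k = 0, 6, -3, 15, -51/2, 717/10, -1713/10, 31749/70, -166137/140, …
ICs: h(0) = 0, h′(0) = 6.

f: a_k = 0, -3, 9/2, -9, 81/4, -243/5, 243/2, -2187/7, 6561/8, …
g: a_k = -2, -2, -2, -2, -2, -2, -2, -2, -2, …
f·g: L₀ = L_f ⊗_s L_g, ord ≤ 2·1.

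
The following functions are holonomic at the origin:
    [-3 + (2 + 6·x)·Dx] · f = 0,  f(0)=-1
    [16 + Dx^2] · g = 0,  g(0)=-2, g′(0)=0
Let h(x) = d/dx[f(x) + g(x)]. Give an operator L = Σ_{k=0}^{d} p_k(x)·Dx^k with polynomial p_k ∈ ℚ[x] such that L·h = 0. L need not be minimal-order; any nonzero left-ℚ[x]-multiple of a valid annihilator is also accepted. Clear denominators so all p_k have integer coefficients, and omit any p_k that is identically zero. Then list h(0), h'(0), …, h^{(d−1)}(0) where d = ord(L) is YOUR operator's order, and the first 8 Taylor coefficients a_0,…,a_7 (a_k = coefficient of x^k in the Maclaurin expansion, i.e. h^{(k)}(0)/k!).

f: a_k = -1, -3/2, 9/8, -27/16, 405/128, -1701/256, 15309/1024, -72171/2048, …
g: a_k = -2, 0, 16, 0, -64/3, 0, 512/45, 0, …
h₀=f+g: left-lcm gives L₀, ord ≤ 3.
Derive L from L₀ (diff closure).
L = (-9552 - 18432·x - 27648·x^2) + (-2912 - 21024·x - 55296·x^2 - 55296·x^3)·Dx + (-597 - 1152·x - 1728·x^2)·Dx^2 + (-182 - 1314·x - 3456·x^2 - 3456·x^3)·Dx^3  (order 3).
h: a_k = -3/2, 137/4, -81/16, -6977/96, -8505/256, 1213193/7680, -505197/2048, 853066303/1290240, …
ICs: h(0) = -3/2, h′(0) = 137/4, h′′(0) = -81/8.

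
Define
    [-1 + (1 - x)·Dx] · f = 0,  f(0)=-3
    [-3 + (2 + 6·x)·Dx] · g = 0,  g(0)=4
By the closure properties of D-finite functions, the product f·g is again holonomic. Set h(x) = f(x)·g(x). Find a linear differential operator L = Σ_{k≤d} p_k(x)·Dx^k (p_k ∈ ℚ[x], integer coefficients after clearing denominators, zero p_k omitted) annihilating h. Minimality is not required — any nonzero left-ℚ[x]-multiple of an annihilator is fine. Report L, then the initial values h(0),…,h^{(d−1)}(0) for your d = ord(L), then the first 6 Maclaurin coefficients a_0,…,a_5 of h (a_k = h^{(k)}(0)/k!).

L = (5 + 3·x) + (-2 - 4·x + 6·x^2)·Dx  (order 1).
h: a_k = -12, -30, -33/2, -147/4, 39/32, -5025/64, …
ICs: h(0) = -12.

f: a_k = -3, -3, -3, -3, -3, -3, …
g: a_k = 4, 6, -9/2, 27/4, -405/32, 1701/64, …
L₀ := L_f ⊗_s L_g (sym. prod.), ord ≤ 1.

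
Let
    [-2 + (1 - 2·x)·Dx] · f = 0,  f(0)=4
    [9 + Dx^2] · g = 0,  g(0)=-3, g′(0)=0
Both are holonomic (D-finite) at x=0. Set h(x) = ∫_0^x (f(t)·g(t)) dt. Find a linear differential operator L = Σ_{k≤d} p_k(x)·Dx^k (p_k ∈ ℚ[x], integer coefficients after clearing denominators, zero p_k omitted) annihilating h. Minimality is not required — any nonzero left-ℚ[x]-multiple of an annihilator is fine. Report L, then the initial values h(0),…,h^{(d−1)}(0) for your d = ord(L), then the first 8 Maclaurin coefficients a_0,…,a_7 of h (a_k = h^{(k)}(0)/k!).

L = (-9 + 18·x)·Dx + 4·Dx^2 + (-1 + 2·x)·Dx^3  (order 3).
h: a_k = 0, -12, -12, 2, 3, -33/10, -11/2, -1077/140, …
ICs: h(0) = 0, h′(0) = -12, h′′(0) = -24.

f: a_k = 4, 8, 16, 32, 64, 128, 256, 512, …
g: a_k = -3, 0, 27/2, 0, -81/8, 0, 243/80, 0, …
L₀ := L_f ⊗_s L_g (sym. prod.), ord ≤ 2.
h=∫₀ˣh₀: take L = L₀·Dx.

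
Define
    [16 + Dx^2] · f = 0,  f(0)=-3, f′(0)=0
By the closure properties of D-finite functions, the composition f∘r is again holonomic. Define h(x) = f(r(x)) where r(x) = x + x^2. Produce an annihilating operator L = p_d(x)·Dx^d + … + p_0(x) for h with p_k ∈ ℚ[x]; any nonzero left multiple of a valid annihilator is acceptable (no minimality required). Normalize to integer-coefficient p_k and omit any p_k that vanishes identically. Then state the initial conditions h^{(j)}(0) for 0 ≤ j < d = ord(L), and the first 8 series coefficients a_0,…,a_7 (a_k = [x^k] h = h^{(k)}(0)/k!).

f: a_k = -3, 0, 24, 0, -32, 0, 256/15, 0, …
h₀=f(r): pull back L_f along r ⇒ L₀.
L = (16 + 96·x + 192·x^2 + 128·x^3) - 2·Dx + (1 + 2·x)·Dx^2  (order 2).
h: a_k = -3, 0, 24, 48, -8, -128, -2624/15, -128/5, …
ICs: h(0) = -3, h′(0) = 0.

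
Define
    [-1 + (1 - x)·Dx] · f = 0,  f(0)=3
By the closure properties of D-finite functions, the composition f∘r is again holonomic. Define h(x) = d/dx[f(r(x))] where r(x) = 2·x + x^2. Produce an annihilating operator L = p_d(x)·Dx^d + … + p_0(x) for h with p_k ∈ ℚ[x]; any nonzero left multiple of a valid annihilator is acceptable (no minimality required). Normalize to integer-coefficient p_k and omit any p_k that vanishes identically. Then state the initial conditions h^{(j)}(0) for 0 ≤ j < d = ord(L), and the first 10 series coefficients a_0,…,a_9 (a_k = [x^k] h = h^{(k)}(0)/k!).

L = (5 + 6·x + 3·x^2) + (-1 + x + 3·x^2 + x^3)·Dx  (order 1).
h: a_k = 6, 30, 108, 348, 1050, 3042, 8568, 23640, 64206, 172230, …
ICs: h(0) = 6.

f: a_k = 3, 3, 3, 3, 3, 3, 3, 3, 3, 3, …
Change of var in L_f (x↦r) gives L₀.
h=h₀': d/dx-closure on L₀ ⇒ L.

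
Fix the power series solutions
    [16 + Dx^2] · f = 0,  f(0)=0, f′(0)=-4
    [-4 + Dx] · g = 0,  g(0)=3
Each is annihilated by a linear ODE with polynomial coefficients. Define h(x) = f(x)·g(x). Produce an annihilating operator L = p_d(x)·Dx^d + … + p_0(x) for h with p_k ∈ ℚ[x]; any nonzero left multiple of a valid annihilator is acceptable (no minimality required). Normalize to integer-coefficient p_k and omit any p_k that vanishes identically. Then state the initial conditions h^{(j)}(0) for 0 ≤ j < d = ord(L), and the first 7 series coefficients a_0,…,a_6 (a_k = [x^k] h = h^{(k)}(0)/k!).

f: a_k = 0, -4, 0, 32/3, 0, -128/15, 0, …
g: a_k = 3, 12, 24, 32, 32, 128/5, 256/15, …
h₀=f·g: eliminate ⇒ L₀, order ≤ 2·1.
L = 32 - 8·Dx + Dx^2  (order 2).
h: a_k = 0, -12, -48, -64, 0, 512/5, 2048/15, …
ICs: h(0) = 0, h′(0) = -12.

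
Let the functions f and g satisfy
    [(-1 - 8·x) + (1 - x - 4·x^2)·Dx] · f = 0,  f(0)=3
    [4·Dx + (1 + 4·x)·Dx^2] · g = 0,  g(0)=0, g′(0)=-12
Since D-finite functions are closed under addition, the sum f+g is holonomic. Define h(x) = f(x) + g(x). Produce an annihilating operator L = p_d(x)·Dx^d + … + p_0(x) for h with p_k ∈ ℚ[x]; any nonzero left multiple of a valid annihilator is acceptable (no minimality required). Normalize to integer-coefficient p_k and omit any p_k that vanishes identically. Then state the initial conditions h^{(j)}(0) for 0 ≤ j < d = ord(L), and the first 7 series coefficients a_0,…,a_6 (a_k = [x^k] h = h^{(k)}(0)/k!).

f: a_k = 3, 3, 15, 27, 87, 195, 543, …
g: a_k = 0, -12, 24, -64, 192, -3072/5, 2048, …
h₀=f+g: left-lcm gives L₀, ord ≤ 3.
L = (268 + 1616·x + 5504·x^2 + 4608·x^3 + 6144·x^4)·Dx + (11 + 360·x + 3008·x^2 + 7680·x^3 + 9472·x^4 + 10240·x^5)·Dx^2 + (-7 - 67·x - 154·x^2 + 136·x^3 + 928·x^4 + 2176·x^5 + 2048·x^6)·Dx^3  (order 3).
h: a_k = 3, -9, 39, -37, 279, -2097/5, 2591, …
ICs: h(0) = 3, h′(0) = -9, h′′(0) = 78.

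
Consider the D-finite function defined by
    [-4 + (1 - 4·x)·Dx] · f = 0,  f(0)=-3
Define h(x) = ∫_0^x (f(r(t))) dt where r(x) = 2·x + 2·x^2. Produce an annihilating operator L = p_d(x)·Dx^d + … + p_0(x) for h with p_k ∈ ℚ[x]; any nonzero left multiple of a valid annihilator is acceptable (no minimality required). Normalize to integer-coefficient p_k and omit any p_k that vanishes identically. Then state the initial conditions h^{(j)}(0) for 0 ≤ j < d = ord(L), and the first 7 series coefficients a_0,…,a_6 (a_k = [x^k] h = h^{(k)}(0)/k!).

L = (8 + 16·x)·Dx + (-1 + 8·x + 8·x^2)·Dx^2  (order 2).
h: a_k = 0, -3, -12, -72, -480, -17088/5, -25344, …
ICs: h(0) = 0, h′(0) = -3.

f: a_k = -3, -12, -48, -192, -768, -3072, -12288, …
Substitute x→r, Dx→(1/r')Dx; clear ⇒ L₀.
h=∫₀ˣh₀: take L = L₀·Dx.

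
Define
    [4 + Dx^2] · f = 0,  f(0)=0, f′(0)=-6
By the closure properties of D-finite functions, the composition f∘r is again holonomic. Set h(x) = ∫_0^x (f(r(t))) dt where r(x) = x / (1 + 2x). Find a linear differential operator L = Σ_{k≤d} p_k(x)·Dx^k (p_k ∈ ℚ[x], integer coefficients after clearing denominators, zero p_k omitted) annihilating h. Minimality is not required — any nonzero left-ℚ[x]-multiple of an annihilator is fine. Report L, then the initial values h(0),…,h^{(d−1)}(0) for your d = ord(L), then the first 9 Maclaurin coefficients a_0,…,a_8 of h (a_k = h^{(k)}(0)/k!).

L = 4·Dx + (4 + 24·x + 48·x^2 + 32·x^3)·Dx^2 + (1 + 8·x + 24·x^2 + 32·x^3 + 16·x^4)·Dx^3  (order 3).
h: a_k = 0, 0, -3, 4, -5, 24/5, -2/15, -120/7, 6931/105, …
ICs: h(0) = 0, h′(0) = 0, h′′(0) = -6.

f: a_k = 0, -6, 0, 4, 0, -4/5, 0, 8/105, 0, …
f∘r: x↦r, Dx↦Dx/r' in L_f ⇒ L₀.
∫: right-multiply L₀ by Dx.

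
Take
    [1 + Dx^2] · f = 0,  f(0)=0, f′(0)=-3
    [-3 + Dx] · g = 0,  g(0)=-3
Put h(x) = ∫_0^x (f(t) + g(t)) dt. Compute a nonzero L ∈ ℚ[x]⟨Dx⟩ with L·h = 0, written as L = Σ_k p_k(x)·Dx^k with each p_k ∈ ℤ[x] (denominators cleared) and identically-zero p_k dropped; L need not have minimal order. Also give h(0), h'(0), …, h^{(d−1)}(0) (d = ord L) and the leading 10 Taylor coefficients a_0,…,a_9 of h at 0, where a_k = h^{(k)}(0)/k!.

L = -3·Dx + Dx^2 - 3·Dx^3 + Dx^4  (order 4).
h: a_k = 0, -3, -6, -9/2, -13/4, -81/40, -61/60, -243/560, -1093/6720, -243/4480, …
ICs: h(0) = 0, h′(0) = -3, h′′(0) = -12, h′′′(0) = -27.

f: a_k = 0, -3, 0, 1/2, 0, -1/40, 0, 1/1680, 0, -1/120960, …
g: a_k = -3, -9, -27/2, -27/2, -81/8, -243/40, -243/80, -729/560, -2187/4480, -729/4480, …
Weyl lclm of L_f,L_g ⇒ L₀ (ord ≤ 3).
h=∫₀ˣh₀: take L = L₀·Dx.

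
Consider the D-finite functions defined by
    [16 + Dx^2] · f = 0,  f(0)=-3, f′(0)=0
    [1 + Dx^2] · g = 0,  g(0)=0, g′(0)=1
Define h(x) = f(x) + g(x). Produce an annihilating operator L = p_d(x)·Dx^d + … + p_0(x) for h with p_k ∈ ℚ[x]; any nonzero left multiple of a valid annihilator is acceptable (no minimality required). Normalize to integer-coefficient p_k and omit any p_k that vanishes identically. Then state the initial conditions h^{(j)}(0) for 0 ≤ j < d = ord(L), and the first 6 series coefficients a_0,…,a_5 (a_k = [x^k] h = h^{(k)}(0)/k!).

L = 16 + 17·Dx^2 + Dx^4  (order 4).
h: a_k = -3, 1, 24, -1/6, -32, 1/120, …
ICs: h(0) = -3, h′(0) = 1, h′′(0) = 48, h′′′(0) = -1.

f: a_k = -3, 0, 24, 0, -32, 0, …
g: a_k = 0, 1, 0, -1/6, 0, 1/120, …
L₀ := lclm(L_f,L_g); ord L₀ ≤ 2+2.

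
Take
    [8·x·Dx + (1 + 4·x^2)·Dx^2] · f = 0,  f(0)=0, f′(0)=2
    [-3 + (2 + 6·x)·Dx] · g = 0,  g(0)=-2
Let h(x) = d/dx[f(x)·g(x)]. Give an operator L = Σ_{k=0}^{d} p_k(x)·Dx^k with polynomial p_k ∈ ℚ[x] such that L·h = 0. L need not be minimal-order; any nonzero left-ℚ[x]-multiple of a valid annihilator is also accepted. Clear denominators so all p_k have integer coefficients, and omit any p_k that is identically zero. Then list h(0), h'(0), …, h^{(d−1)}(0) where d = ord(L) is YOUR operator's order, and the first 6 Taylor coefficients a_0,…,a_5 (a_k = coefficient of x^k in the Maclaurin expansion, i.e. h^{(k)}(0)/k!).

L = (15 + 1440·x + 1656·x^2 - 3456·x^3 - 1296·x^4) + (172 + 1188·x + 3552·x^2 + 1152·x^3 - 12096·x^4 - 5184·x^5)·Dx + (36 + 152·x + 36·x^2 - 256·x^3 - 864·x^4 - 3456·x^5 - 1728·x^6)·Dx^2  (order 2).
h: a_k = -4, -12, 59/2, 5, -983/32, -35307/160, …
ICs: h(0) = -4, h′(0) = -12.

f: a_k = 0, 2, 0, -8/3, 0, 32/5, …
g: a_k = -2, -3, 9/4, -27/8, 405/64, -1701/128, …
Sym-product of L_f,L_g gives L₀ (≤ ord 2).
Differentiate: ansatz ord ≤ ord L₀ ⇒ L.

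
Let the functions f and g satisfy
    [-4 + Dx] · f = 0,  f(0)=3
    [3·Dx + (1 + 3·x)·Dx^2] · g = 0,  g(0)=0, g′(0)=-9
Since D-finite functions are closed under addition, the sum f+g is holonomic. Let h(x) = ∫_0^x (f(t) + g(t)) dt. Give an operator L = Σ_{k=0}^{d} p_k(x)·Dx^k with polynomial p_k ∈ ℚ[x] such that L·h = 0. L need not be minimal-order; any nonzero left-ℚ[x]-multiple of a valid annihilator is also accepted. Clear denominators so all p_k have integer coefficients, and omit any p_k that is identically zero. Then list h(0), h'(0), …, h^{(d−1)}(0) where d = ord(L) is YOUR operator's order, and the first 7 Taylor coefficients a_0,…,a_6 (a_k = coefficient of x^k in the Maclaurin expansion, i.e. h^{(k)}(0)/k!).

f: a_k = 3, 12, 24, 32, 32, 128/5, 256/15, …
g: a_k = 0, -9, 27/2, -27, 243/4, -729/5, 729/2, …
Sum ⇒ L₀ = lclm(L_f,L_g) in ℚ(x)⟨Dx⟩.
Integrate: L := L₀·Dx.
L = (-120 - 144·x)·Dx^2 + (2 - 96·x - 144·x^2)·Dx^3 + (7 + 33·x + 36·x^2)·Dx^4  (order 4).
h: a_k = 0, 3, 3/2, 25/2, 5/4, 371/20, -601/30, …
ICs: h(0) = 0, h′(0) = 3, h′′(0) = 3, h′′′(0) = 75.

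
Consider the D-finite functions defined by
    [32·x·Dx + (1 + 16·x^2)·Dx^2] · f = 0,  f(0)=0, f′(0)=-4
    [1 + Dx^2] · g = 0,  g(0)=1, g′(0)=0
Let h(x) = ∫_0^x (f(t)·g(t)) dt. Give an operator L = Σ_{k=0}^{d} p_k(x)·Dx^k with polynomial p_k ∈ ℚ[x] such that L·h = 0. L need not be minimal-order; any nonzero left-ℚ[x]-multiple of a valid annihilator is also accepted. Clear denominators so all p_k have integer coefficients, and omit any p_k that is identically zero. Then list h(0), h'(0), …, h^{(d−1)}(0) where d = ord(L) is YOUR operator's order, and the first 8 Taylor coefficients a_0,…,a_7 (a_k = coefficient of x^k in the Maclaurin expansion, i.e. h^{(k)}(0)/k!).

L = (1105 + 51776·x^2 + 22016·x^4 + 16384·x^6 + 65536·x^8)·Dx + (2112·x + 35840·x^3 + 49152·x^5 + 262144·x^7)·Dx^2 + (1122 + 52352·x^2 + 27648·x^4 + 32768·x^6 + 131072·x^8)·Dx^3 + (2112·x + 35840·x^3 + 49152·x^5 + 262144·x^7)·Dx^4 + (17 + 576·x^2 + 5632·x^4 + 16384·x^6 + 65536·x^8)·Dx^5  (order 5).
h: a_k = 0, 0, -2, 0, 35/6, 0, -6469/180, 0, …
ICs: h(0) = 0, h′(0) = 0, h′′(0) = -4, h′′′(0) = 0, h′′′′(0) = 140.

f: a_k = 0, -4, 0, 64/3, 0, -1024/5, 0, 16384/7, …
g: a_k = 1, 0, -1/2, 0, 1/24, 0, -1/720, 0, …
h₀=f·g: eliminate ⇒ L₀, order ≤ 2·2.
h=∫₀ˣh₀: take L = L₀·Dx.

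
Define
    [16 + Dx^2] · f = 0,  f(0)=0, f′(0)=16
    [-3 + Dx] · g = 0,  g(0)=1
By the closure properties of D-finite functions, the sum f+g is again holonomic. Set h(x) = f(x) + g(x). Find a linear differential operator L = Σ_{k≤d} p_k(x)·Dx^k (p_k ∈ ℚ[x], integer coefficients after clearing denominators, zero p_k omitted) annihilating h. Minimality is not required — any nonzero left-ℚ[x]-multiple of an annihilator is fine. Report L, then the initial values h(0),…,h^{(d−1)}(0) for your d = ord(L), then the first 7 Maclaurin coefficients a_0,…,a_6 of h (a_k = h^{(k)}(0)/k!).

f: a_k = 0, 16, 0, -128/3, 0, 512/15, 0, …
g: a_k = 1, 3, 9/2, 9/2, 27/8, 81/40, 81/80, …
Weyl lclm of L_f,L_g ⇒ L₀ (ord ≤ 3).
L = -48 + 16·Dx - 3·Dx^2 + Dx^3  (order 3).
h: a_k = 1, 19, 9/2, -229/6, 27/8, 4339/120, 81/80, …
ICs: h(0) = 1, h′(0) = 19, h′′(0) = 9.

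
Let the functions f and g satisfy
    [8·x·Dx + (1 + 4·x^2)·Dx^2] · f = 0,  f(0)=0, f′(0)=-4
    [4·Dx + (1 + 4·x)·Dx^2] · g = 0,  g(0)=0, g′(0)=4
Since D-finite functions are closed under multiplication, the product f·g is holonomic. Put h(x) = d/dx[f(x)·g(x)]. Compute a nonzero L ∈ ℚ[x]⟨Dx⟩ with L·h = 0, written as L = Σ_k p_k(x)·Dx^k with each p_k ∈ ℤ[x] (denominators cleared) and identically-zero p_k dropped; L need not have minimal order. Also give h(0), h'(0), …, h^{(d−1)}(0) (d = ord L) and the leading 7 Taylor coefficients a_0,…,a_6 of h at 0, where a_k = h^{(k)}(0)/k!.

L = (96 + 640·x + 1408·x^2 + 7680·x^3 + 15360·x^4 + 26624·x^5 + 8192·x^7) + (24 + 320·x + 2656·x^2 + 9728·x^3 + 28160·x^4 + 47616·x^5 + 71680·x^6 + 6144·x^7 + 28672·x^8)·Dx + (12 + 104·x + 672·x^2 + 2976·x^3 + 8256·x^4 + 18048·x^5 + 24576·x^6 + 35328·x^7 + 6144·x^8 + 16384·x^9)·Dx^2 + (1 + 12·x + 68·x^2 + 256·x^3 + 696·x^4 + 1536·x^5 + 2688·x^6 + 3072·x^7 + 4224·x^8 + 1024·x^9 + 2048·x^10)·Dx^3  (order 3).
h: a_k = 0, -32, 96, -256, 3200/3, -68096/15, 261632/15, …
ICs: h(0) = 0, h′(0) = -32, h′′(0) = 192.

f: a_k = 0, -4, 0, 16/3, 0, -64/5, 0, …
g: a_k = 0, 4, -8, 64/3, -64, 1024/5, -2048/3, …
f·g: L₀ = L_f ⊗_s L_g, ord ≤ 2·2.
h₀' ⇒ L via d/dx closure of L₀.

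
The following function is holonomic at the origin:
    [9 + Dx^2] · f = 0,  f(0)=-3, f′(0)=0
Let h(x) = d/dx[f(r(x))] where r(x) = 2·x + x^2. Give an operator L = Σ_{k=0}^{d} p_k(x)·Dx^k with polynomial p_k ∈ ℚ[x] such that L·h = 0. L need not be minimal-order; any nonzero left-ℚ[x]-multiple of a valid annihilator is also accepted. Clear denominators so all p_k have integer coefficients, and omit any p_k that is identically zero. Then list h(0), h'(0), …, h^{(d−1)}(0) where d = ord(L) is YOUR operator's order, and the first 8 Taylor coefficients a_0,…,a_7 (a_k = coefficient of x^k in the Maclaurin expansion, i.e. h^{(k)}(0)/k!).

L = (39 + 144·x + 216·x^2 + 144·x^3 + 36·x^4) + (-3 - 3·x)·Dx + (1 + 2·x + x^2)·Dx^2  (order 2).
h: a_k = 0, 108, 162, -594, -1620, -1458/5, 17577/5, 166293/35, …
ICs: h(0) = 0, h′(0) = 108.

f: a_k = -3, 0, 27/2, 0, -81/8, 0, 243/80, 0, …
L₀ from L_f via x↦r, Dx↦r'^{-1}Dx.
h=h₀': d/dx-closure on L₀ ⇒ L.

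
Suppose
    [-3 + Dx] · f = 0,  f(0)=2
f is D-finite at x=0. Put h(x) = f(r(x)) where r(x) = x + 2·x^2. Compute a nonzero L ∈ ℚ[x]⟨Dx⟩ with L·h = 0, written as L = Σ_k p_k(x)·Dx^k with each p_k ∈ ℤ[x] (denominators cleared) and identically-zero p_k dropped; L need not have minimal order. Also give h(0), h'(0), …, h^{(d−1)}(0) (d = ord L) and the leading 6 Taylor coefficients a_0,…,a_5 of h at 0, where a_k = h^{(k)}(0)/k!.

f: a_k = 2, 6, 9, 9, 27/4, 81/20, …
L₀ from L_f via x↦r, Dx↦r'^{-1}Dx.
L = (-3 - 12·x) + Dx  (order 1).
h: a_k = 2, 6, 21, 45, 387/4, 3321/20, …
ICs: h(0) = 2.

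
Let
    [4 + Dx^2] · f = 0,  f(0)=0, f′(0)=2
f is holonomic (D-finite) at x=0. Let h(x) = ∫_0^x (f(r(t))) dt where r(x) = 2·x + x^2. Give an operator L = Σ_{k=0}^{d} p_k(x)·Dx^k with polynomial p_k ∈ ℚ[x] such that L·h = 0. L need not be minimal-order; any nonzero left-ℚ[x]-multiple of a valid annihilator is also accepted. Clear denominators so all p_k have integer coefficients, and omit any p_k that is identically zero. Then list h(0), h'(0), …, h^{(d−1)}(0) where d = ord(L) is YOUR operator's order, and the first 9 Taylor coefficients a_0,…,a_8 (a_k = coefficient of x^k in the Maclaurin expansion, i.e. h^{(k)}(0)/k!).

L = (16 + 48·x + 48·x^2 + 16·x^3)·Dx - Dx^2 + (1 + x)·Dx^3  (order 3).
h: a_k = 0, 0, 2, 2/3, -8/3, -16/5, 4/45, 20/7, 712/315, …
ICs: h(0) = 0, h′(0) = 0, h′′(0) = 4.

f: a_k = 0, 2, 0, -4/3, 0, 4/15, 0, -8/315, 0, …
L₀ from L_f via x↦r, Dx↦r'^{-1}Dx.
∫: right-multiply L₀ by Dx.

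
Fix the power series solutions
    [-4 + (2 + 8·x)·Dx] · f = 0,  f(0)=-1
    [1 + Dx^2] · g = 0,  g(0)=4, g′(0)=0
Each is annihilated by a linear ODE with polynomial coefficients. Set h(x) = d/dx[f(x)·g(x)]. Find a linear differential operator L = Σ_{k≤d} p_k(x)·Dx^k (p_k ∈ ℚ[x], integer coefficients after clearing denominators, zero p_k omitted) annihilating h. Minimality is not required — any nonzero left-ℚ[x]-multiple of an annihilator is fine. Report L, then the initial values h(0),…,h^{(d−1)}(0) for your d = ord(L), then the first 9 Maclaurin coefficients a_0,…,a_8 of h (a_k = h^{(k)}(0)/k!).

L = (-7 + 336·x + 736·x^2 + 256·x^3 + 256·x^4) + (44 + 144·x - 192·x^2 - 256·x^3)·Dx + (13 + 112·x + 288·x^2 + 256·x^3 + 256·x^4)·Dx^2  (order 2).
h: a_k = -8, 20, -36, 430/3, -1565/3, 56941/30, -630413/90, 32917807/1260, -55019889/560, …
ICs: h(0) = -8, h′(0) = 20.

f: a_k = -1, -2, 2, -4, 10, -28, 84, -264, 858, …
g: a_k = 4, 0, -2, 0, 1/6, 0, -1/180, 0, 1/10080, …
f·g: L₀ = L_f ⊗_s L_g, ord ≤ 1·2.
h=h₀': d/dx-closure on L₀ ⇒ L.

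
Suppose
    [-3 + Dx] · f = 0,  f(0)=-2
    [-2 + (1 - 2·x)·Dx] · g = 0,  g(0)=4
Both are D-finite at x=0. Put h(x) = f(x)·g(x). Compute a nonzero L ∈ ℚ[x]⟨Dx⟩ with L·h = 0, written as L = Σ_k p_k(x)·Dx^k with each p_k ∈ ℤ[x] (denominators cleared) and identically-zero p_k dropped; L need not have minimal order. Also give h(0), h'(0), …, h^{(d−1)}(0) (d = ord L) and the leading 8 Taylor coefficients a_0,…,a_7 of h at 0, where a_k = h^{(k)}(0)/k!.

L = (5 - 6·x) + (-1 + 2·x)·Dx  (order 1).
h: a_k = -8, -40, -116, -268, -563, -5711/5, -4585/2, -321193/70, …
ICs: h(0) = -8.

f: a_k = -2, -6, -9, -9, -27/4, -81/20, -81/40, -243/280, …
g: a_k = 4, 8, 16, 32, 64, 128, 256, 512, …
h₀=f·g: eliminate ⇒ L₀, order ≤ 1·1.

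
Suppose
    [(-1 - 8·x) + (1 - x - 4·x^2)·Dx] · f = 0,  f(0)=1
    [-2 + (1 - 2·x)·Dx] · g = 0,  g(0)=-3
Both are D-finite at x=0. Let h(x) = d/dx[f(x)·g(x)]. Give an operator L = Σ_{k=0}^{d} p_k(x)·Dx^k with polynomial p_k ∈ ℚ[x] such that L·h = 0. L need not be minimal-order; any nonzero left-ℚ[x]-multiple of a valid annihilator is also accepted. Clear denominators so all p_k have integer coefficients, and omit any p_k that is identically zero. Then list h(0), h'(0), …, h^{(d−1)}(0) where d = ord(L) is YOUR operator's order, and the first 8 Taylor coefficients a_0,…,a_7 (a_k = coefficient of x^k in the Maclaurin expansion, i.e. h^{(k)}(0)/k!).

f: a_k = 1, 1, 5, 9, 29, 65, 181, 441, …
g: a_k = -3, -6, -12, -24, -48, -96, -192, -384, …
f·g: L₀ = L_f ⊗_s L_g, ord ≤ 1·1.
Differentiate: ansatz ord ≤ ord L₀ ⇒ L.
L = (22 - 12·x - 120·x^2 - 256·x^3 + 768·x^4) + (-3 + 5·x + 42·x^2 - 88·x^3 - 80·x^4 + 192·x^5)·Dx  (order 1).
h: a_k = -9, -66, -279, -1092, -3705, -12150, -37611, -113928, …
ICs: h(0) = -9.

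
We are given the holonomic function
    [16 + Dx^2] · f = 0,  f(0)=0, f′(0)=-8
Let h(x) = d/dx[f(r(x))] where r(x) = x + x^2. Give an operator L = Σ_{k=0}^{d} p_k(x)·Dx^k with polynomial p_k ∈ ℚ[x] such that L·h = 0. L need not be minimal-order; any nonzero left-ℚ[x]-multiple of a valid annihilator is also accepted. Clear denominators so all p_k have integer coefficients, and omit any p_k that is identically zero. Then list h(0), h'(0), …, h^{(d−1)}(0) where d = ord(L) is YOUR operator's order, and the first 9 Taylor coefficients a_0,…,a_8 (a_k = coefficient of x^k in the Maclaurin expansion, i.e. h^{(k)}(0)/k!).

L = (28 + 128·x + 384·x^2 + 512·x^3 + 256·x^4) + (-6 - 12·x)·Dx + (1 + 4·x + 4·x^2)·Dx^2  (order 2).
h: a_k = -8, -16, 64, 256, 704/3, -384, -51712/45, -45056/45, 141056/315, …
ICs: h(0) = -8, h′(0) = -16.

f: a_k = 0, -8, 0, 64/3, 0, -256/15, 0, 2048/315, 0, …
Substitute x→r, Dx→(1/r')Dx; clear ⇒ L₀.
Derive L from L₀ (diff closure).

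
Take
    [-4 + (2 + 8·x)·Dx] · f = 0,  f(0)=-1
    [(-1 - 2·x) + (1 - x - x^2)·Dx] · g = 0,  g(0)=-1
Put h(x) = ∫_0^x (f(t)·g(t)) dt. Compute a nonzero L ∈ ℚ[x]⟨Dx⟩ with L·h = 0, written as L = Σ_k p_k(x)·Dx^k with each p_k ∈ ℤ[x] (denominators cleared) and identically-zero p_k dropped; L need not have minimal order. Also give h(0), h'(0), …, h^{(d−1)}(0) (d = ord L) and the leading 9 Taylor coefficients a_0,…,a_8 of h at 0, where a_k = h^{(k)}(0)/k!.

f: a_k = -1, -2, 2, -4, 10, -28, 84, -264, 858, …
g: a_k = -1, -1, -2, -3, -5, -8, -13, -21, -34, …
Sym-product of L_f,L_g gives L₀ (≤ ord 1).
h=∫₀ˣh₀: take L = L₀·Dx.
L = (3 + 4·x + 6·x^2)·Dx + (-1 - 3·x + 5·x^2 + 4·x^3)·Dx^2  (order 2).
h: a_k = 0, 1, 3/2, 2/3, 9/4, 1/5, 19/3, -45/7, 257/8, …
ICs: h(0) = 0, h′(0) = 1.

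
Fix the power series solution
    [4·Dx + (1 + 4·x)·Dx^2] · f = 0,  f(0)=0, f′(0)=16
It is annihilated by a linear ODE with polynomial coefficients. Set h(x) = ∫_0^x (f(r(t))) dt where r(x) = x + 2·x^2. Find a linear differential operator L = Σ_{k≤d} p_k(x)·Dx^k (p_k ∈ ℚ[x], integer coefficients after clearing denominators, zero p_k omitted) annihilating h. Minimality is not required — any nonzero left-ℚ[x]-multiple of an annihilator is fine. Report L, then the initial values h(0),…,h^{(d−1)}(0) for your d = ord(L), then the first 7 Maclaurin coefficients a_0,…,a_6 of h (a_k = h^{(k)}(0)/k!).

L = (16·x + 32·x^2)·Dx^2 + (1 + 8·x + 24·x^2 + 32·x^3)·Dx^3  (order 3).
h: a_k = 0, 0, 8, 0, -32/3, 128/5, -512/15, …
ICs: h(0) = 0, h′(0) = 0, h′′(0) = 16.

f: a_k = 0, 16, -32, 256/3, -256, 4096/5, -8192/3, …
f∘r: x↦r, Dx↦Dx/r' in L_f ⇒ L₀.
h=∫h₀ ⇒ L = L₀·Dx.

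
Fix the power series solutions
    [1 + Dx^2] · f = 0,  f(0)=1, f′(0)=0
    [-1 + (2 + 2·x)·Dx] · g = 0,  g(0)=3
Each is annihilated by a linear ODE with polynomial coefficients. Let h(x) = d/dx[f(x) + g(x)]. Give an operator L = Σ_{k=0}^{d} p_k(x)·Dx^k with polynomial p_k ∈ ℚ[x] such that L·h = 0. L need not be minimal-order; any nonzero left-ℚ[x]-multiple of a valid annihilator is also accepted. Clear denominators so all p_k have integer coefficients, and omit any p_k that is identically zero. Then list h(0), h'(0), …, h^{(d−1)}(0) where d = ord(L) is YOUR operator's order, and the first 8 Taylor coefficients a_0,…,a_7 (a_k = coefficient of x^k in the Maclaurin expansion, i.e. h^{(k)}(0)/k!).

L = (-19 - 8·x - 4·x^2) + (-14 - 30·x - 24·x^2 - 8·x^3)·Dx + (-19 - 8·x - 4·x^2)·Dx^2 + (-14 - 30·x - 24·x^2 - 8·x^3)·Dx^3  (order 3).
h: a_k = 3/2, -7/4, 9/16, -29/96, 105/256, -2899/7680, 693/2048, -405149/1290240, …
ICs: h(0) = 3/2, h′(0) = -7/4, h′′(0) = 9/8.

f: a_k = 1, 0, -1/2, 0, 1/24, 0, -1/720, 0, …
g: a_k = 3, 3/2, -3/8, 3/16, -15/128, 21/256, -63/1024, 99/2048, …
L₀ := lclm(L_f,L_g); ord L₀ ≤ 2+1.
Derive L from L₀ (diff closure).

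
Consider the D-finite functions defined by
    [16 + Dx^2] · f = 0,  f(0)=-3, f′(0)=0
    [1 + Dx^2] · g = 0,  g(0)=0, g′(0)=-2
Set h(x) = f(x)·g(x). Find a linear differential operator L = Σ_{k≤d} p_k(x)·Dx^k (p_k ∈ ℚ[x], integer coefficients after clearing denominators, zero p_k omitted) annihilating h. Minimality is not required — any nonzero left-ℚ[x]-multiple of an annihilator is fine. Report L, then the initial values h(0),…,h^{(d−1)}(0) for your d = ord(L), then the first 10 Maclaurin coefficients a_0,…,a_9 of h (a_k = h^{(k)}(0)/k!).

f: a_k = -3, 0, 24, 0, -32, 0, 256/15, 0, -512/105, 0, …
g: a_k = 0, -2, 0, 1/3, 0, -1/60, 0, 1/2520, 0, -1/181440, …
Product ⇒ symmetric product L₀, ord ≤ 4.
L = 225 + 34·Dx^2 + Dx^4  (order 4).
h: a_k = 0, 6, 0, -49, 0, 1441/20, 0, -37969/840, 0, 138103/8640, …
ICs: h(0) = 0, h′(0) = 6, h′′(0) = 0, h′′′(0) = -294.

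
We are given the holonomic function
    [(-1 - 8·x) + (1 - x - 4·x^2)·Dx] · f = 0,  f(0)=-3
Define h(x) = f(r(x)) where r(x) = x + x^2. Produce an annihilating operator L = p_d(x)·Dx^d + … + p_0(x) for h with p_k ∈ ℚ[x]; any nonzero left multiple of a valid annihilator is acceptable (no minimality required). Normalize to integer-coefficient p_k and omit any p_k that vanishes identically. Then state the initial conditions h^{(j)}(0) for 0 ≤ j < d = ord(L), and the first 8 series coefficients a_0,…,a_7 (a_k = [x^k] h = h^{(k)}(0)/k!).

L = (1 + 10·x + 24·x^2 + 16·x^3) + (-1 + x + 5·x^2 + 8·x^3 + 4·x^4)·Dx  (order 1).
h: a_k = -3, -3, -18, -57, -183, -624, -2067, -6879, …
ICs: h(0) = -3.

f: a_k = -3, -3, -15, -27, -87, -195, -543, -1323, …
h₀=f(r): pull back L_f along r ⇒ L₀.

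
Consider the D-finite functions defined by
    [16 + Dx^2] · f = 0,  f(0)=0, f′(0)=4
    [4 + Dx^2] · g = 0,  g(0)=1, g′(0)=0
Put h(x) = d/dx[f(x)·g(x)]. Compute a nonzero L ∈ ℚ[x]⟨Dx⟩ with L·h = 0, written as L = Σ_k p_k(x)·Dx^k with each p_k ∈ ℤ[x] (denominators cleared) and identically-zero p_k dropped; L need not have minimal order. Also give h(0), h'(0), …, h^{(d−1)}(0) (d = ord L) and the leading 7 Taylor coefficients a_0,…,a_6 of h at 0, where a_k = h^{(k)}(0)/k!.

f: a_k = 0, 4, 0, -32/3, 0, 128/15, 0, …
g: a_k = 1, 0, -2, 0, 2/3, 0, -4/45, …
L₀ := L_f ⊗_s L_g (sym. prod.), ord ≤ 4.
h₀' ⇒ L via d/dx closure of L₀.
L = 144 + 40·Dx^2 + Dx^4  (order 4).
h: a_k = 4, 0, -56, 0, 488/3, 0, -8752/45, …
ICs: h(0) = 4, h′(0) = 0, h′′(0) = -112, h′′′(0) = 0.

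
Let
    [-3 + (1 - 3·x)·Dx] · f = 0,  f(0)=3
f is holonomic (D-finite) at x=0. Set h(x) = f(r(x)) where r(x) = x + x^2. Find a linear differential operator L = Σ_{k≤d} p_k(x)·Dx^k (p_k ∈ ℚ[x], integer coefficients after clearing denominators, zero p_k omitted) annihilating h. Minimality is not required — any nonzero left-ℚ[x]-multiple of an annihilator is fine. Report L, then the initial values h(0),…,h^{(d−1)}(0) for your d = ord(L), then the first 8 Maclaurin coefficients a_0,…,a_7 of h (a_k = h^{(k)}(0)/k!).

L = (3 + 6·x) + (-1 + 3·x + 3·x^2)·Dx  (order 1).
h: a_k = 3, 9, 36, 135, 513, 1944, 7371, 27945, …
ICs: h(0) = 3.

f: a_k = 3, 9, 27, 81, 243, 729, 2187, 6561, …
Substitute x→r, Dx→(1/r')Dx; clear ⇒ L₀.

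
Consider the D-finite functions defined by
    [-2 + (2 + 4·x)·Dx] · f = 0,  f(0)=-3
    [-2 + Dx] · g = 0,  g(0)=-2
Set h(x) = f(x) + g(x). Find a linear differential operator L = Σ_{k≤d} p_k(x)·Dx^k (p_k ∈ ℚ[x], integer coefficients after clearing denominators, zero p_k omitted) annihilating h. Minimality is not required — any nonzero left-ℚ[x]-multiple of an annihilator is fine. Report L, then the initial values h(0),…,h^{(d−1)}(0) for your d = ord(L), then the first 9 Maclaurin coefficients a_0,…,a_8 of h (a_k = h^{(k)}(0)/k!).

L = (6 + 8·x) + (-5 - 16·x - 16·x^2)·Dx + (1 + 6·x + 8·x^2)·Dx^2  (order 2).
h: a_k = -5, -7, -5/2, -25/6, 13/24, -379/120, 2707/720, -31441/5040, 404893/40320, …
ICs: h(0) = -5, h′(0) = -7.

f: a_k = -3, -3, 3/2, -3/2, 15/8, -21/8, 63/16, -99/16, 1287/128, …
g: a_k = -2, -4, -4, -8/3, -4/3, -8/15, -8/45, -16/315, -4/315, …
Sum ⇒ L₀ = lclm(L_f,L_g) in ℚ(x)⟨Dx⟩.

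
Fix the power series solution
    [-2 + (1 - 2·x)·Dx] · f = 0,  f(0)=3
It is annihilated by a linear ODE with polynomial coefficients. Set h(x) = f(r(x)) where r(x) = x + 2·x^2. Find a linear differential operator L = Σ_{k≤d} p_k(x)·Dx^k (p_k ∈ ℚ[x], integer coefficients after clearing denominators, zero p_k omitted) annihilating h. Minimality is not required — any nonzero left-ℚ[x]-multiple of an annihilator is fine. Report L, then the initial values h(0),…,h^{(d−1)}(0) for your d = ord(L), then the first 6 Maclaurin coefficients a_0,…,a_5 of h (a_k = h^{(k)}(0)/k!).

L = (2 + 8·x) + (-1 + 2·x + 4·x^2)·Dx  (order 1).
h: a_k = 3, 6, 24, 72, 240, 768, …
ICs: h(0) = 3.

f: a_k = 3, 6, 12, 24, 48, 96, …
h₀=f(r): pull back L_f along r ⇒ L₀.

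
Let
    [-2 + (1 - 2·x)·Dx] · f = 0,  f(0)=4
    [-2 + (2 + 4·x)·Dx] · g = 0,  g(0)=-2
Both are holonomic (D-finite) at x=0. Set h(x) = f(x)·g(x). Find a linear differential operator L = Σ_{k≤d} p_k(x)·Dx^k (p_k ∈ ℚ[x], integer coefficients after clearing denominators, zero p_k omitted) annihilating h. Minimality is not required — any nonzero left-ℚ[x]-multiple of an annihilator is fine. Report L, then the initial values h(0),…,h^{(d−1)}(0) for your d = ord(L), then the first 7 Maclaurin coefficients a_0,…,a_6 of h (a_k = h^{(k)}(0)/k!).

L = (3 + 2·x) + (-1 + 4·x^2)·Dx  (order 1).
h: a_k = -8, -24, -44, -92, -179, -365, -1439/2, …
ICs: h(0) = -8.

f: a_k = 4, 8, 16, 32, 64, 128, 256, …
g: a_k = -2, -2, 1, -1, 5/4, -7/4, 21/8, …
L₀ := L_f ⊗_s L_g (sym. prod.), ord ≤ 1.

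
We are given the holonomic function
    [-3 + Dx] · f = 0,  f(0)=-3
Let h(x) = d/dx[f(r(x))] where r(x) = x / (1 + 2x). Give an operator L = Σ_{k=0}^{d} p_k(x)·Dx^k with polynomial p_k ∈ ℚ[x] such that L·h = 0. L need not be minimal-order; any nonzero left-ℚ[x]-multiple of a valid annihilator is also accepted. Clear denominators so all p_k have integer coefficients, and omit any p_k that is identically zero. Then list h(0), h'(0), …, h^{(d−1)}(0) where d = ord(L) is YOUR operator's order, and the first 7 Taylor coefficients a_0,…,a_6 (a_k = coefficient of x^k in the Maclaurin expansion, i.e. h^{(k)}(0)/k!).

L = (-1 - 8·x) + (-1 - 4·x - 4·x^2)·Dx  (order 1).
h: a_k = -9, 9, 27/2, -153/2, 1557/8, -14229/40, 37323/80, …
ICs: h(0) = -9.

f: a_k = -3, -9, -27/2, -27/2, -81/8, -243/40, -243/80, …
Substitute x→r, Dx→(1/r')Dx; clear ⇒ L₀.
Differentiate: ansatz ord ≤ ord L₀ ⇒ L.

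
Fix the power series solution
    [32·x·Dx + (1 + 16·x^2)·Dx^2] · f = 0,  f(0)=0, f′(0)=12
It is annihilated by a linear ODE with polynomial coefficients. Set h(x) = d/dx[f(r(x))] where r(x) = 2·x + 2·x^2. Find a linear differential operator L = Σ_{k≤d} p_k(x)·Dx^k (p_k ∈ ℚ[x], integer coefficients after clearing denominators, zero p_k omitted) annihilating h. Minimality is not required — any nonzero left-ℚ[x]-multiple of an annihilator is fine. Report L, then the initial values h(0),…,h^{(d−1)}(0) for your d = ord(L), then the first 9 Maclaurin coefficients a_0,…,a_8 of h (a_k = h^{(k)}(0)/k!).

f: a_k = 0, 12, 0, -64, 0, 3072/5, 0, -49152/7, 0, …
h₀=f(r): pull back L_f along r ⇒ L₀.
Derive L from L₀ (diff closure).
L = (-2 + 128·x + 512·x^2 + 768·x^3 + 384·x^4) + (1 + 2·x + 64·x^2 + 256·x^3 + 320·x^4 + 128·x^5)·Dx  (order 1).
h: a_k = 24, 48, -1536, -6144, 90624, 586752, -4915200, -48758784, 233668608, …
ICs: h(0) = 24.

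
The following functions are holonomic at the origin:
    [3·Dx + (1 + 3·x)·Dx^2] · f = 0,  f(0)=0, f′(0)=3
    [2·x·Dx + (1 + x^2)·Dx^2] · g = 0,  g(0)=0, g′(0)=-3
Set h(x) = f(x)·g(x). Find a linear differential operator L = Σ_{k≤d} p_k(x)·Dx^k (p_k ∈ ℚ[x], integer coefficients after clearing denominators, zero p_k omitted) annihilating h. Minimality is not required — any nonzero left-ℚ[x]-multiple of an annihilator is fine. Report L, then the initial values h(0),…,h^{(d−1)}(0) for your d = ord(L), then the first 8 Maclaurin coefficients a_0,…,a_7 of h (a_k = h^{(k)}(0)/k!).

L = (264 + 1260·x + 1008·x^2 + 3420·x^3 + 3240·x^4 + 4212·x^5 + 324·x^7)·Dx + (178 + 660·x + 3828·x^2 + 7308·x^3 + 12960·x^4 + 10044·x^5 + 11340·x^6 + 324·x^7 + 1134·x^8)·Dx^2 + (132 + 608·x + 1728·x^2 + 4568·x^3 + 6456·x^4 + 8856·x^5 + 5184·x^6 + 5544·x^7 + 324·x^8 + 648·x^9)·Dx^3 + (13 + 102·x + 341·x^2 + 744·x^3 + 1138·x^4 + 1236·x^5 + 1386·x^6 + 648·x^7 + 657·x^8 + 54·x^9 + 81·x^10)·Dx^4  (order 4).
h: a_k = 0, 0, -9, 27/2, -24, 225/4, -693/5, 6939/20, …
ICs: h(0) = 0, h′(0) = 0, h′′(0) = -18, h′′′(0) = 81.

f: a_k = 0, 3, -9/2, 9, -81/4, 243/5, -243/2, 2187/7, …
g: a_k = 0, -3, 0, 1, 0, -3/5, 0, 3/7, …
Product ⇒ symmetric product L₀, ord ≤ 4.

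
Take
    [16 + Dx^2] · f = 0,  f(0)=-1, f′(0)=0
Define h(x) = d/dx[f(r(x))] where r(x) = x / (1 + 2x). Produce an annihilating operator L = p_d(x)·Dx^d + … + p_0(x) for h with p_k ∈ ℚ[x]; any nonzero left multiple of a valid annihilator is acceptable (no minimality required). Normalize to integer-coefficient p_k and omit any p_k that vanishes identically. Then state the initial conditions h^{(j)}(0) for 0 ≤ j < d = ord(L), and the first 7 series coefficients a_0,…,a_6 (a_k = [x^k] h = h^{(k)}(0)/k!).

f: a_k = -1, 0, 8, 0, -32/3, 0, 256/45, …
L₀ from L_f via x↦r, Dx↦r'^{-1}Dx.
h=h₀': d/dx-closure on L₀ ⇒ L.
L = (40 + 96·x + 96·x^2) + (12 + 72·x + 144·x^2 + 96·x^3)·Dx + (1 + 8·x + 24·x^2 + 32·x^3 + 16·x^4)·Dx^2  (order 2).
h: a_k = 0, 16, -96, 1024/3, -2560/3, 19712/15, 3584/5, …
ICs: h(0) = 0, h′(0) = 16.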